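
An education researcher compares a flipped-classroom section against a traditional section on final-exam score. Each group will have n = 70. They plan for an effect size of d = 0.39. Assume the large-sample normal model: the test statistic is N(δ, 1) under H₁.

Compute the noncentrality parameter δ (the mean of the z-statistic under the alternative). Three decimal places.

δ = d·√(n/2) = 0.39 × √(70/2) = 2.3073

δ ≈ 2.307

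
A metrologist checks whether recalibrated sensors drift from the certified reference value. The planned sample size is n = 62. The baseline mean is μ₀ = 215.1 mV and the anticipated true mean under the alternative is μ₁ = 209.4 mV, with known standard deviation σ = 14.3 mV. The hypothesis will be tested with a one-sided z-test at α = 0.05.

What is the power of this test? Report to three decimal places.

Standardized effect: d = |μ₁ − μ₀| / σ = |209.4 − 215.1| / 14.3 = 0.3986
Noncentrality parameter: δ = d·√n = 0.3986 × √62 = 3.1386
One-sided α = 0.05 → critical value z_{0.05} = 1.645.
Power = Φ(δ − 1.645) = Φ(1.494) = 0.9324.

Power ≈ 0.932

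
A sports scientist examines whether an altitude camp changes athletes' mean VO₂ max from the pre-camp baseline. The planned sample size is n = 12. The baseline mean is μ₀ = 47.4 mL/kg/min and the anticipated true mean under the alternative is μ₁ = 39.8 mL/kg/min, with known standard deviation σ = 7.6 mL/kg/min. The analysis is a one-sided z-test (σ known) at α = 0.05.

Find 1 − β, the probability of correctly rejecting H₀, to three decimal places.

Standardized effect: d = |μ₁ − μ₀| / σ = |39.8 − 47.4| / 7.6 = 1.0000
Noncentrality parameter: δ = d·√n = 1.0000 × √12 = 3.4641
One-sided α = 0.05 → critical value z_{0.05} = 1.645.
Power = Φ(δ − 1.645) = Φ(1.819) = 0.9656.

Power ≈ 0.966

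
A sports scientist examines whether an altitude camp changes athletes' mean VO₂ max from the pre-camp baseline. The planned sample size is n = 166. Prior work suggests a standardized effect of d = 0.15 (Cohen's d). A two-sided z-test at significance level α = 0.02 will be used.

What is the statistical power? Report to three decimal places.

Power ≈ 0.347

Noncentrality parameter: λ = d·√n = 0.15 × √166 = 1.9326
Two-sided α = 0.02 → critical value z_{0.01} = 2.326.
Power = Φ(λ − 2.326) + Φ(−λ − 2.326) = Φ(-0.394) + Φ(-4.259) = 0.3469 + 0.0000 = 0.3469.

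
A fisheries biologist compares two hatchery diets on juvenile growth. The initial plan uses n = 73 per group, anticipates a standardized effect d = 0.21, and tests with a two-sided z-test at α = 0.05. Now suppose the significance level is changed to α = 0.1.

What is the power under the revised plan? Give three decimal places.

δ = d·√(n/2) = 0.21 × √(73/2) = 1.2687 (unchanged). New critical value: z_{0.05} = 1.645.
Revised power = Φ(δ − 1.645) + Φ(−δ − 1.645) = Φ(-0.376) + Φ(-2.914) = 0.3534 + 0.0018 = 0.3552.

Power ≈ 0.355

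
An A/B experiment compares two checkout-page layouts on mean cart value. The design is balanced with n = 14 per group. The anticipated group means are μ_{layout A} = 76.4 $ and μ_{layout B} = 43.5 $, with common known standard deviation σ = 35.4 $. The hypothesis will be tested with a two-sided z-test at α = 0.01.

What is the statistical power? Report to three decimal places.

Standardized effect: d = |μ_{layout A} − μ_{layout B}| / σ = |76.4 − 43.5| / 35.4 = 0.9294
Noncentrality parameter: δ = d·√(n/2) = 0.9294 × √(14/2) = 2.4589
Critical value for a two-sided test at α = 0.01: z_{α/2} = 2.576.
Power = Φ(δ − 2.576) + Φ(−δ − 2.576) = Φ(-0.117) + Φ(-5.035) = 0.4535 + 0.0000 = 0.4535.

Power ≈ 0.453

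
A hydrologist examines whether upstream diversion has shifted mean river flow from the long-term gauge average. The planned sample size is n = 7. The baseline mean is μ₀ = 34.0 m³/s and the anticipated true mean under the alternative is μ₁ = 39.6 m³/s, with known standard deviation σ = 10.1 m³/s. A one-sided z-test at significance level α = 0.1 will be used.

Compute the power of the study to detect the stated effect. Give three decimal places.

Standardized effect: d = |μ₁ − μ₀| / σ = |39.6 − 34.0| / 10.1 = 0.5545
Noncentrality parameter: δ = d·√n = 0.5545 × √7 = 1.4670
One-sided α = 0.1 → critical value z_{0.1} = 1.282.
Power = P(Z > 1.282 − δ) = Φ(0.185) = 0.5735.

Power ≈ 0.574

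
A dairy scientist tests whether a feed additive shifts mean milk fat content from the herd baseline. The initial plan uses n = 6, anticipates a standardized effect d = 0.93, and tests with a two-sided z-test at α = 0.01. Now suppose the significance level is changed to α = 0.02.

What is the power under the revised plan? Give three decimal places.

δ = d·√n = 0.93 × √6 = 2.2780 (unchanged). New critical value: z_{0.01} = 2.326.
Revised power = Φ(δ − 2.326) + Φ(−δ − 2.326) = Φ(-0.048) + Φ(-4.604) = 0.4807 + 0.0000 = 0.4807.

Power ≈ 0.481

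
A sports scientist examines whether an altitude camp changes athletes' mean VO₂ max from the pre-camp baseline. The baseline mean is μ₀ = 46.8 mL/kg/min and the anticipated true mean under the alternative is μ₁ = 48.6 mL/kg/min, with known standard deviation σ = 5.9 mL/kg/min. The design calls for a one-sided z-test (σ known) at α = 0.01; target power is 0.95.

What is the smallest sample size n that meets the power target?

n = 170

Standardized effect: d = |μ₁ − μ₀| / σ = |48.6 − 46.8| / 5.9 = 0.3051
For power 0.95 need Φ(δ − z_{0.01}) = 0.95, so δ = z_{0.01} + z_{0.05} = 2.326 + 1.645 = 3.971.
δ = d·√n ⇒ n = (δ/d)² = (3.971 / 0.3051)² = 169.43.
Round up to the next whole unit.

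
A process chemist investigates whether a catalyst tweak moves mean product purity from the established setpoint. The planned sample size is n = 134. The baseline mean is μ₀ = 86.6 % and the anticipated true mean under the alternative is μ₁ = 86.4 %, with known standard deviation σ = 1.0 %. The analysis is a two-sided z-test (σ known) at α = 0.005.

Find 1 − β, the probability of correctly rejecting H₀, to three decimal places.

Power ≈ 0.311

Standardized effect: d = |μ₁ − μ₀| / σ = |86.4 − 86.6| / 1.0 = 0.2000
Noncentrality parameter: δ = d·√n = 0.2000 × √134 = 2.3152
Critical value for a two-sided test at α = 0.005: z_{α/2} = 2.807.
Power = Φ(δ − 2.807) + Φ(−δ − 2.807) = Φ(-0.492) + Φ(-5.122) = 0.3114 + 0.0000 = 0.3114.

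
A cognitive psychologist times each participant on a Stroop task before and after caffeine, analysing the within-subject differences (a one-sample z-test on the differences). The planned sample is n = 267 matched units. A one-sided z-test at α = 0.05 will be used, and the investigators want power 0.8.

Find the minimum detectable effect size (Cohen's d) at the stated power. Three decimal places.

d ≈ 0.152

Required noncentrality: δ = z_{0.05} + z_{0.20} = 1.645 + 0.842 = 2.486.
δ = d·√n ⇒ d = δ/√n = 2.486/√267 = 0.1522.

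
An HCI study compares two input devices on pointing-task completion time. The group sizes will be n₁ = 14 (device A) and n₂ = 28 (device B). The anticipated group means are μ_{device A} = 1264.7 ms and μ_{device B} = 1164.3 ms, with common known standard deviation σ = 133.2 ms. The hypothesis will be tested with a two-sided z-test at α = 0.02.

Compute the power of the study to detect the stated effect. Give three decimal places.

Power ≈ 0.491

Standardized effect: d = |μ_{device A} − μ_{device B}| / σ = |1264.7 − 1164.3| / 133.2 = 0.7538
Noncentrality parameter: δ = d / √(1/n₁ + 1/n₂) = 0.7538 / √(1/14 + 1/28) = 2.3028
Two-sided α = 0.02 → critical value z_{0.01} = 2.326.
Power = Φ(δ − 2.326) + Φ(−δ − 2.326) = Φ(-0.024) + Φ(-4.629) = 0.4906 + 0.0000 = 0.4906.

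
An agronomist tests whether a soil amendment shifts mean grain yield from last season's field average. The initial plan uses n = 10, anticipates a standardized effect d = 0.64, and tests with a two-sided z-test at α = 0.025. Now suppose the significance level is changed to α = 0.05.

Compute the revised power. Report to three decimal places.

Power ≈ 0.526

δ = d·√n = 0.64 × √10 = 2.0239 (unchanged). New critical value: z_{0.025} = 1.960.
Revised power = Φ(δ − 1.960) + Φ(−δ − 1.960) = Φ(0.064) + Φ(-3.984) = 0.5255 + 0.0000 = 0.5255.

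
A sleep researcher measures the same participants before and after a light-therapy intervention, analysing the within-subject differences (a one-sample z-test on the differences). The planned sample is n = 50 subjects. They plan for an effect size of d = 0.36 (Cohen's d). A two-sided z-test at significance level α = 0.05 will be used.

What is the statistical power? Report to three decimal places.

Noncentrality parameter: δ = d·√n = 0.36 × √50 = 2.5456
Two-sided α = 0.05 → critical value z_{0.025} = 1.960.
Power = Φ(δ − 1.960) + Φ(−δ − 1.960) = Φ(0.586) + Φ(-4.506) = 0.7209 + 0.0000 = 0.7209.

Power ≈ 0.721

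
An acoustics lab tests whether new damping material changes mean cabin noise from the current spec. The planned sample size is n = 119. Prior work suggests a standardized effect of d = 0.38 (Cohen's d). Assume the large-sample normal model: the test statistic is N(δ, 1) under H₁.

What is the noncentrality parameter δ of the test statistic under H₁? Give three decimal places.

δ ≈ 4.145

δ = d·√n = 0.38 × √119 = 4.1453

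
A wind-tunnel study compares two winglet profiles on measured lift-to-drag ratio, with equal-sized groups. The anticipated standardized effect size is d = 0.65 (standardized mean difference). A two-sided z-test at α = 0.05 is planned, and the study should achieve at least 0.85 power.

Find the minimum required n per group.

For power 0.85 need Φ(δ − z_{0.025}) = 0.85, so δ = z_{0.025} + z_{0.15} = 1.960 + 1.036 = 2.996.
(Ignoring the negligible lower-tail rejection probability gives the usual closed-form inversion.)
δ = d·√(n/2) ⇒ n = 2(δ/d)² = 2 × (2.996 / 0.65)² = 42.50.
Rounding up, n = 43 per group.

n = 43 per group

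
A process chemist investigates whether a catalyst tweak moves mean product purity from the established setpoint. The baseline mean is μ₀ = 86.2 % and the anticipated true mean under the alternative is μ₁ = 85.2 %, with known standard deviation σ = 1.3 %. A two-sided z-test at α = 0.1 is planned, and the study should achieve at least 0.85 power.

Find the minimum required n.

Standardized effect: d = |μ₁ − μ₀| / σ = |85.2 − 86.2| / 1.3 = 0.7692
For power 0.85 need Φ(δ − z_{0.05}) = 0.85, so δ = z_{0.05} + z_{0.15} = 1.645 + 1.036 = 2.681.
(Ignoring the negligible lower-tail rejection probability gives the usual closed-form inversion.)
δ = d·√n ⇒ n = (δ/d)² = (2.681 / 0.7692)² = 12.15.
Rounding up, n = 13.

n = 13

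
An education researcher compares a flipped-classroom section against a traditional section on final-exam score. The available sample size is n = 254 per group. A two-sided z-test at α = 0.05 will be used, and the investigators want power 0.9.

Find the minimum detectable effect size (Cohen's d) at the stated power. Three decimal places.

Required noncentrality: δ = z_{0.025} + z_{0.10} = 1.960 + 1.282 = 3.242.
(Lower-tail contribution to power is negligible for δ > 0.)
δ = d·√(n/2) ⇒ d = δ/√(n/2) = 3.242/√(254/2) = 0.2876.

d ≈ 0.288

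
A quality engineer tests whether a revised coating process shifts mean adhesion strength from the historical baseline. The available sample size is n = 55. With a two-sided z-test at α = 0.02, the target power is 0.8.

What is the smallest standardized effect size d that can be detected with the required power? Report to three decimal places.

Need Φ(δ − 2.326) = 0.8, so δ = 2.326 + 0.842 = 3.168.
(The second rejection-region term Φ(−δ − z_{α/2}) is negligible and dropped.)
δ = d·√n ⇒ d = δ/√n = 3.168/√55 = 0.4272.

d ≈ 0.427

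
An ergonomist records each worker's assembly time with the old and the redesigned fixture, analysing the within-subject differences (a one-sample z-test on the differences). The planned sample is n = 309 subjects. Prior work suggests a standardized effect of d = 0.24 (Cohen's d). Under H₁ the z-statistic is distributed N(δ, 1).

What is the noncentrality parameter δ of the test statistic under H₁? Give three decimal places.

δ ≈ 4.219

The noncentrality parameter scales effect size by the design's sample-size factor: δ = d·√n = 0.24 × √309 = 4.2188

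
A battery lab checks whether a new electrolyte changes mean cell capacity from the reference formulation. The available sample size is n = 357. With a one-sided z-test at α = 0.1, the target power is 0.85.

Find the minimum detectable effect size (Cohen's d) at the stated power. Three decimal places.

Need Φ(δ − 1.282) = 0.85, so δ = 1.282 + 1.036 = 2.318.
δ = d·√n ⇒ d = δ/√n = 2.318/√357 = 0.1227.

d ≈ 0.123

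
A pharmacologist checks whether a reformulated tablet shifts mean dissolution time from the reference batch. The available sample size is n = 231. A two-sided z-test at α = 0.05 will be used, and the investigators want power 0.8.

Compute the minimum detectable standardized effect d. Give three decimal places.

Need Φ(δ − 1.960) = 0.8, so δ = 1.960 + 0.842 = 2.802.
(Lower-tail contribution to power is negligible for δ > 0.)
δ = d·√n ⇒ d = δ/√n = 2.802/√231 = 0.1843.

d ≈ 0.184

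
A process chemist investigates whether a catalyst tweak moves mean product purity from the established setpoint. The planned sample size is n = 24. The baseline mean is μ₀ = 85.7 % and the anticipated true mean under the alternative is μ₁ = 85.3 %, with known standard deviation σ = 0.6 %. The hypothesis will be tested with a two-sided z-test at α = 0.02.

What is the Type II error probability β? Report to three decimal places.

Standardized effect: d = |μ₁ − μ₀| / σ = |85.3 − 85.7| / 0.6 = 0.6667
Noncentrality parameter: δ = d·√n = 0.6667 × √24 = 3.2660
Two-sided α = 0.02 → critical value z_{0.01} = 2.326.
Power = Φ(δ − 2.326) + Φ(−δ − 2.326) = Φ(0.940) + Φ(-5.592) = 0.8263 + 0.0000 = 0.8263.
Type II error: β = 1 − power = 1 − 0.8263 = 0.1737.

β ≈ 0.174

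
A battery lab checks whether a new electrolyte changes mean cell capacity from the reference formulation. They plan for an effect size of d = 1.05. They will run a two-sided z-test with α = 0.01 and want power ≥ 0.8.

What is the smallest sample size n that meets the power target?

Set Φ(δ − 2.576) = 0.8; then δ − 2.576 = Φ⁻¹(0.8) = 0.842, giving δ = 3.417.
(For δ > 0 the lower-tail rejection region contributes negligibly to power, so the one-term inversion is standard.)
δ = d·√n ⇒ n = (δ/d)² = (3.417 / 1.05)² = 10.59.
Rounding up, n = 11.

n = 11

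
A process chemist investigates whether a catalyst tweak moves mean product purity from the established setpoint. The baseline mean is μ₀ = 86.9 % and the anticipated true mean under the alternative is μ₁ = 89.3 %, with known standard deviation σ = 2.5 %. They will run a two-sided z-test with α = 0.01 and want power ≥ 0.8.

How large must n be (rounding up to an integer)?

Standardized effect: d = |μ₁ − μ₀| / σ = |89.3 − 86.9| / 2.5 = 0.9600
Set Φ(δ − 2.576) = 0.8; then δ − 2.576 = Φ⁻¹(0.8) = 0.842, giving δ = 3.417.
(For δ > 0 the lower-tail rejection region contributes negligibly to power, so the one-term inversion is standard.)
δ = d·√n ⇒ n = (δ/d)² = (3.417 / 0.9600)² = 12.67.
Round up to the next whole unit.

n = 13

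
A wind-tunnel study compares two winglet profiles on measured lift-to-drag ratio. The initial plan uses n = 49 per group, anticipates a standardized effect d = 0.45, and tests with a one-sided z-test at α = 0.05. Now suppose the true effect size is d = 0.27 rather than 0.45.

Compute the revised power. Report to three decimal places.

With d = 0.27: δ = d·√(n/2) = 0.27 × √(49/2) = 1.3364. Critical value z_{0.05} = 1.645.
Revised power = Φ(δ − 1.645) = Φ(-0.308) = 0.3789.

Power ≈ 0.379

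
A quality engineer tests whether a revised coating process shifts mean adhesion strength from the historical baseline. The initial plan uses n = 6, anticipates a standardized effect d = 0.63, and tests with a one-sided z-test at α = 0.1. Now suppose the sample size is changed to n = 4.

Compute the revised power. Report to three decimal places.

Power ≈ 0.491

With n = 4: δ = d·√n = 0.63 × √4 = 1.2600. Critical value z_{0.1} = 1.282.
Revised power = Φ(δ − 1.282) = Φ(-0.022) = 0.4914.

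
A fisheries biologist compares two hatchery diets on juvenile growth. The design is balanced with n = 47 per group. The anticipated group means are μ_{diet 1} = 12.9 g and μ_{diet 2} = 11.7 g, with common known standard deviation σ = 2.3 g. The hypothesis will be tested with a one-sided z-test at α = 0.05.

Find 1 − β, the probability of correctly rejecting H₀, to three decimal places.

Standardized effect: d = |μ_{diet 1} − μ_{diet 2}| / σ = |12.9 − 11.7| / 2.3 = 0.5217
Noncentrality parameter: λ = d·√(n/2) = 0.5217 × √(47/2) = 2.5292
One-sided α = 0.05 → critical value z_{0.05} = 1.645.
Power = Φ(λ − 1.645) = Φ(0.884) = 0.8118.

Power ≈ 0.812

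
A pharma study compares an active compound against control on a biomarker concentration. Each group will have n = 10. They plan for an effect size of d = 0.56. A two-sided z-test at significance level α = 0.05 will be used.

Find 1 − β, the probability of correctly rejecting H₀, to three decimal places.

Power ≈ 0.240

Noncentrality parameter: δ = d·√(n/2) = 0.56 × √(10/2) = 1.2522
Two-sided α = 0.05 → critical value z_{0.025} = 1.960.
Power = Φ(δ − 1.960) + Φ(−δ − 1.960) = Φ(-0.708) + Φ(-3.212) = 0.2395 + 0.0007 = 0.2402.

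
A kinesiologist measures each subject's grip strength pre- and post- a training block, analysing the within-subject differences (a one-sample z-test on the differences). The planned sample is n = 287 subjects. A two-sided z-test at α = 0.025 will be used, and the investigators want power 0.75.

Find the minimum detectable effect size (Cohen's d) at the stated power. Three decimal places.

d ≈ 0.172

Required noncentrality: δ = z_{0.0125} + z_{0.25} = 2.241 + 0.674 = 2.916.
(The second rejection-region term Φ(−δ − z_{α/2}) is negligible and dropped.)
δ = d·√n ⇒ d = δ/√n = 2.916/√287 = 0.1721.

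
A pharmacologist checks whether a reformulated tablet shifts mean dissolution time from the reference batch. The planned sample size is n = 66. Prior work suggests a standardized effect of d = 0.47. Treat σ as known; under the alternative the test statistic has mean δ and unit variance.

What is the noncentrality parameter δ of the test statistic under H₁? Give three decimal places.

δ ≈ 3.818

δ = d·√n = 0.47 × √66 = 3.8183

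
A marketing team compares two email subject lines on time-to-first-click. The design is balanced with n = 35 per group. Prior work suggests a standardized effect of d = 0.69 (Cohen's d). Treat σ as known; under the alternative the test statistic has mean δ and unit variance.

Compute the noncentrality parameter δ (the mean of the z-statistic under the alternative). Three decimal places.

δ ≈ 2.886

δ = d·√(n/2) = 0.69 × √(35/2) = 2.8865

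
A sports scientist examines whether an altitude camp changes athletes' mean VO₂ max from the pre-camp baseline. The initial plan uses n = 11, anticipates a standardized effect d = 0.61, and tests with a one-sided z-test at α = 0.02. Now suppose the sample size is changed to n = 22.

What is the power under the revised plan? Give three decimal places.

With n = 22: δ = d·√n = 0.61 × √22 = 2.8612. Critical value z_{0.02} = 2.054.
Revised power = P(Z > 2.054 − δ) = Φ(0.807) = 0.7903.

Power ≈ 0.790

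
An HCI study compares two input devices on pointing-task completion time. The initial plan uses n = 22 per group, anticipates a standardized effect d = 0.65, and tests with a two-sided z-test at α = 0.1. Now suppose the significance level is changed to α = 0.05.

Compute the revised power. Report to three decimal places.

δ = d·√(n/2) = 0.65 × √(22/2) = 2.1558 (unchanged). New critical value: z_{0.025} = 1.960.
Revised power = Φ(δ − 1.960) + Φ(−δ − 1.960) = Φ(0.196) + Φ(-4.116) = 0.5776 + 0.0000 = 0.5777.

Power ≈ 0.578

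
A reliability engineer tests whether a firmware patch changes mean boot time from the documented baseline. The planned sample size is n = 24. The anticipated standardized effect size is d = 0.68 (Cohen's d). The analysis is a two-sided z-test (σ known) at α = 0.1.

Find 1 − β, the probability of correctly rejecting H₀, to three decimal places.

Noncentrality parameter: δ = d·√n = 0.68 × √24 = 3.3313
Two-sided α = 0.1 → critical value z_{0.05} = 1.645.
Power = Φ(δ − 1.645) + Φ(−δ − 1.645) = Φ(1.686) + Φ(-4.976) = 0.9541 + 0.0000 = 0.9541.

Power ≈ 0.954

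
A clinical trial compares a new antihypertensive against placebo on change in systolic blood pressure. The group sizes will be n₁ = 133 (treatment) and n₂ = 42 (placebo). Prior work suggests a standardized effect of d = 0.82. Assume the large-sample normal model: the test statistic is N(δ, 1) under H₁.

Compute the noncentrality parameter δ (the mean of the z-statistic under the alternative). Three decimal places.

δ = d / √(1/n₁ + 1/n₂) = 0.82 / √(1/133 + 1/42) = 4.6328

δ ≈ 4.633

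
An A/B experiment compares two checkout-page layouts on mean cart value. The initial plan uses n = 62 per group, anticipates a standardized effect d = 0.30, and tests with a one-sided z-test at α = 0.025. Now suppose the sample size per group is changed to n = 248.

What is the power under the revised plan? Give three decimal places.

Power ≈ 0.916

With n = 248 per group: δ = d·√(n/2) = 0.30 × √(248/2) = 3.3407. Critical value z_{0.025} = 1.960.
Revised power = P(Z > 1.960 − δ) = Φ(1.381) = 0.9163.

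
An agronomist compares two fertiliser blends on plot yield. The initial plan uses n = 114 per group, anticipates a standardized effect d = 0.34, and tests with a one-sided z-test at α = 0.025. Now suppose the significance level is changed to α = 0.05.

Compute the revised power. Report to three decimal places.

δ = d·√(n/2) = 0.34 × √(114/2) = 2.5669 (unchanged). New critical value: z_{0.05} = 1.645.
Revised power = P(Z > 1.645 − δ) = Φ(0.922) = 0.8218.

Power ≈ 0.822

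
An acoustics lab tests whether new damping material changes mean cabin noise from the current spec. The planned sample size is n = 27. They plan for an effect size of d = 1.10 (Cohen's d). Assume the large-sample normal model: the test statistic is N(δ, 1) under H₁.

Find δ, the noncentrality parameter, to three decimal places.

δ ≈ 5.716

The noncentrality parameter scales effect size by the design's sample-size factor: δ = d·√n = 1.10 × √27 = 5.7158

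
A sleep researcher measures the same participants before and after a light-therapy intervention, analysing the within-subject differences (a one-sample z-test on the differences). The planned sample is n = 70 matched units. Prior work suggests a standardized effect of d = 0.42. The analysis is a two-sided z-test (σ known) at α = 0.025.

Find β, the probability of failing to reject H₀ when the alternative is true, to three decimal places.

β ≈ 0.102

Noncentrality parameter: δ = d·√n = 0.42 × √70 = 3.5140
Two-sided α = 0.025 → critical value z_{0.0125} = 2.241.
Power = Φ(δ − 2.241) + Φ(−δ − 2.241) = Φ(1.273) + Φ(-5.755) = 0.8984 + 0.0000 = 0.8984.
Type II error: β = 1 − power = 1 − 0.8984 = 0.1016.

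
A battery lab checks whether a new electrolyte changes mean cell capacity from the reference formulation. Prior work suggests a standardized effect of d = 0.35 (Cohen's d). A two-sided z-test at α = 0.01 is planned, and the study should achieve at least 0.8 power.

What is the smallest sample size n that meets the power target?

n = 96

Set Φ(δ − 2.576) = 0.8; then δ − 2.576 = Φ⁻¹(0.8) = 0.842, giving δ = 3.417.
(The Φ(−δ − z_{α/2}) term is vanishingly small for δ > 0 and is dropped in the standard sample-size formula.)
δ = d·√n ⇒ n = (δ/d)² = (3.417 / 0.35)² = 95.34.
Rounding up, n = 96.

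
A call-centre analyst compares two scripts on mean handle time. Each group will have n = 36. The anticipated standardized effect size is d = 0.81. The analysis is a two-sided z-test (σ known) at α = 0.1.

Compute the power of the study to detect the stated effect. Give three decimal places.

Noncentrality parameter: δ = d·√(n/2) = 0.81 × √(36/2) = 3.4365
Critical value for a two-sided test at α = 0.1: z_{α/2} = 1.645.
Power = Φ(δ − 1.645) + Φ(−δ − 1.645) = Φ(1.792) + Φ(-5.081) = 0.9634 + 0.0000 = 0.9634.

Power ≈ 0.963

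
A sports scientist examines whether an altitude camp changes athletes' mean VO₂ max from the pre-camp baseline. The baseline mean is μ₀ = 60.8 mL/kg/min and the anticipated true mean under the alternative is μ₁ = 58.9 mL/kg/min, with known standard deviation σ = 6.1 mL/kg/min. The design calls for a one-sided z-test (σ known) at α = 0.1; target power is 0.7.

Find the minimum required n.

Standardized effect: d = |μ₁ − μ₀| / σ = |58.9 − 60.8| / 6.1 = 0.3115
For power 0.7 need Φ(δ − z_{0.1}) = 0.7, so δ = z_{0.1} + z_{0.30} = 1.282 + 0.524 = 1.806.
δ = d·√n ⇒ n = (δ/d)² = (1.806 / 0.3115)² = 33.62.
Round up to the next whole unit.

n = 34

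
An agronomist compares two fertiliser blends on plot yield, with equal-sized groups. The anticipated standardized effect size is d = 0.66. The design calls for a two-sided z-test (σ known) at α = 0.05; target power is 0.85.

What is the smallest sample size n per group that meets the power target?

Set Φ(δ − 1.960) = 0.85; then δ − 1.960 = Φ⁻¹(0.85) = 1.036, giving δ = 2.996.
(For δ > 0 the lower-tail rejection region contributes negligibly to power, so the one-term inversion is standard.)
δ = d·√(n/2) ⇒ n = 2(δ/d)² = 2 × (2.996 / 0.66)² = 41.22.
Round up to the next whole unit.

n = 42 per group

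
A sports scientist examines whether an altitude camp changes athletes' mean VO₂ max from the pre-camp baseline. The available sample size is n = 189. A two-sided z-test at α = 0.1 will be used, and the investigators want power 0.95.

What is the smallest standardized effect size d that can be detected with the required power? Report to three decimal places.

Required noncentrality: δ = z_{0.05} + z_{0.05} = 1.645 + 1.645 = 3.290.
(The second rejection-region term Φ(−δ − z_{α/2}) is negligible and dropped.)
δ = d·√n ⇒ d = δ/√n = 3.290/√189 = 0.2393.

d ≈ 0.239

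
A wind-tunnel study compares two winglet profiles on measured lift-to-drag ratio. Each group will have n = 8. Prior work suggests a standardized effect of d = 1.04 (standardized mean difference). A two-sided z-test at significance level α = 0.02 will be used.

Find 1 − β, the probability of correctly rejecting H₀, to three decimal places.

Power ≈ 0.403

Noncentrality parameter: δ = d·√(n/2) = 1.04 × √(8/2) = 2.0800
Critical value for a two-sided test at α = 0.02: z_{α/2} = 2.326.
Power = Φ(δ − 2.326) + Φ(−δ − 2.326) = Φ(-0.246) + Φ(-4.406) = 0.4027 + 0.0000 = 0.4027.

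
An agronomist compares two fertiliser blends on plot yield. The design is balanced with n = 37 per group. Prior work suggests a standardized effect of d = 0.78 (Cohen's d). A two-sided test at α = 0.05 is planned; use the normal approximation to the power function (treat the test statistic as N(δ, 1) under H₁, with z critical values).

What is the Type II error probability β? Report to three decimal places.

Noncentrality parameter: δ = d·√(n/2) = 0.78 × √(37/2) = 3.3549
Two-sided α = 0.05 → critical value z_{0.025} = 1.960.
Power = Φ(δ − 1.960) + Φ(−δ − 1.960) = Φ(1.395) + Φ(-5.315) = 0.9185 + 0.0000 = 0.9185.
Type II error: β = 1 − power = 1 − 0.9185 = 0.0815.

β ≈ 0.082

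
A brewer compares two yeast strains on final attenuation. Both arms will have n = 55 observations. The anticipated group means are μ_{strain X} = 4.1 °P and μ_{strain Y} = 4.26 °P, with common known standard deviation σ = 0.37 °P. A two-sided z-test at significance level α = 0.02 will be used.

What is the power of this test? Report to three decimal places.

Power ≈ 0.477

Standardized effect: d = |μ_{strain X} − μ_{strain Y}| / σ = |4.1 − 4.26| / 0.37 = 0.4324
Noncentrality parameter: λ = d·√(n/2) = 0.4324 × √(55/2) = 2.2677
Two-sided α = 0.02 → critical value z_{0.01} = 2.326.
Power = Φ(λ − 2.326) + Φ(−λ − 2.326) = Φ(-0.059) + Φ(-4.594) = 0.4766 + 0.0000 = 0.4766.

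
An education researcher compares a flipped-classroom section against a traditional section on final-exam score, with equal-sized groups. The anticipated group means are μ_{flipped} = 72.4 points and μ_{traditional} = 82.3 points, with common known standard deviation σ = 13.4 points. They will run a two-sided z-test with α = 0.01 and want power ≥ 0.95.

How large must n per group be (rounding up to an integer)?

n = 66 per group

Standardized effect: d = |μ_{flipped} − μ_{traditional}| / σ = |72.4 − 82.3| / 13.4 = 0.7388
For power 0.95 need Φ(δ − z_{0.005}) = 0.95, so δ = z_{0.005} + z_{0.05} = 2.576 + 1.645 = 4.221.
(Ignoring the negligible lower-tail rejection probability gives the usual closed-form inversion.)
δ = d·√(n/2) ⇒ n = 2(δ/d)² = 2 × (4.221 / 0.7388)² = 65.27.
Round up to the next whole unit.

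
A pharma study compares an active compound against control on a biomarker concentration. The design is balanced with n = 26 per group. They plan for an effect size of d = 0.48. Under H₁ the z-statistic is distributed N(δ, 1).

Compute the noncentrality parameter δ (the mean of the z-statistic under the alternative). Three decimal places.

δ = d·√(n/2) = 0.48 × √(26/2) = 1.7307

δ ≈ 1.731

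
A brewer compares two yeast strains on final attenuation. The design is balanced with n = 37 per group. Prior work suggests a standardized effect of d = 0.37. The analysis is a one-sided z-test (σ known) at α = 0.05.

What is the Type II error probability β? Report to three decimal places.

β ≈ 0.521

Noncentrality parameter: δ = d·√(n/2) = 0.37 × √(37/2) = 1.5914
Critical value for a one-sided test at α = 0.05: z_α = 1.645.
Power = P(Z > 1.645 − δ) = Φ(-0.053) = 0.4787.
Type II error: β = 1 − power = 1 − 0.4787 = 0.5213.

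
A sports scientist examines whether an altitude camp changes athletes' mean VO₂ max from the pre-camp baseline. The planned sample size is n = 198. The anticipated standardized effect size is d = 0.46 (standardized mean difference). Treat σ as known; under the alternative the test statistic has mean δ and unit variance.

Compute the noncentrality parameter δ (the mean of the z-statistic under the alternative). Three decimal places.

δ ≈ 6.473

δ = d·√n = 0.46 × √198 = 6.4728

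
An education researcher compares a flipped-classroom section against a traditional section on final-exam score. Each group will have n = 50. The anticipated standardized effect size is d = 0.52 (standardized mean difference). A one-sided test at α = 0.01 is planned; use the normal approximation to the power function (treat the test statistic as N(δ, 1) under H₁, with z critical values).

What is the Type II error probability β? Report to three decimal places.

β ≈ 0.392

Noncentrality parameter: δ = d·√(n/2) = 0.52 × √(50/2) = 2.6000
Critical value for a one-sided test at α = 0.01: z_α = 2.326.
Power = P(Z > 2.326 − δ) = Φ(0.274) = 0.6078.
Type II error: β = 1 − power = 1 − 0.6078 = 0.3922.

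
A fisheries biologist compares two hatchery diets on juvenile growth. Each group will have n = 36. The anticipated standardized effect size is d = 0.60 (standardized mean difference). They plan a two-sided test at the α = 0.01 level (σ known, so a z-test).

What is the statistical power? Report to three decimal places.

Noncentrality parameter: δ = d·√(n/2) = 0.60 × √(36/2) = 2.5456
Two-sided α = 0.01 → critical value z_{0.005} = 2.576.
Power = Φ(δ − 2.576) + Φ(−δ − 2.576) = Φ(-0.030) + Φ(-5.121) = 0.4879 + 0.0000 = 0.4879.

Power ≈ 0.488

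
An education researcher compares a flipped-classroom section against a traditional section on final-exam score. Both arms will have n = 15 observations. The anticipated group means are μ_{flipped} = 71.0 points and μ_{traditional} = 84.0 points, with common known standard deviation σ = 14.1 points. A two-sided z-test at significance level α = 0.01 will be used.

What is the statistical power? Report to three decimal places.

Power ≈ 0.480

Standardized effect: d = |μ_{flipped} − μ_{traditional}| / σ = |71.0 − 84.0| / 14.1 = 0.9220
Noncentrality parameter: δ = d·√(n/2) = 0.9220 × √(15/2) = 2.5250
Two-sided α = 0.01 → critical value z_{0.005} = 2.576.
Power = Φ(δ − 2.576) + Φ(−δ − 2.576) = Φ(-0.051) + Φ(-5.101) = 0.4797 + 0.0000 = 0.4797.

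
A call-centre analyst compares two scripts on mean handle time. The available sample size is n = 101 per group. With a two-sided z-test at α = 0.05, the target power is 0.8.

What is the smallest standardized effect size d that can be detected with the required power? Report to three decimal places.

Required noncentrality: δ = z_{0.025} + z_{0.20} = 1.960 + 0.842 = 2.802.
(The second rejection-region term Φ(−δ − z_{α/2}) is negligible and dropped.)
δ = d·√(n/2) ⇒ d = δ/√(n/2) = 2.802/√(101/2) = 0.3942.

d ≈ 0.394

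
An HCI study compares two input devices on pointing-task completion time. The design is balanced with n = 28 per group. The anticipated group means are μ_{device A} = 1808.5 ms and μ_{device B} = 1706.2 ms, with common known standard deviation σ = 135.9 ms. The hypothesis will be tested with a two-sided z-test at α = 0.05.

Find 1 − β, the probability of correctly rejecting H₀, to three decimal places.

Standardized effect: d = |μ_{device A} − μ_{device B}| / σ = |1808.5 − 1706.2| / 135.9 = 0.7528
Noncentrality parameter: λ = d·√(n/2) = 0.7528 × √(28/2) = 2.8166
Two-sided α = 0.05 → critical value z_{0.025} = 1.960.
Power = Φ(λ − 1.960) + Φ(−λ − 1.960) = Φ(0.857) + Φ(-4.777) = 0.8042 + 0.0000 = 0.8042.

Power ≈ 0.804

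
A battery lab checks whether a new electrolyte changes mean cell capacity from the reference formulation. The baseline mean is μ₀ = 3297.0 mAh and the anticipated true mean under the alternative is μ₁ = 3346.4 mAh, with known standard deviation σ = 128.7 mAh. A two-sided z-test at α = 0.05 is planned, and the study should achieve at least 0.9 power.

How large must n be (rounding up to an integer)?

Standardized effect: d = |μ₁ − μ₀| / σ = |3346.4 − 3297.0| / 128.7 = 0.3838
Set Φ(δ − 1.960) = 0.9; then δ − 1.960 = Φ⁻¹(0.9) = 1.282, giving δ = 3.242.
(For δ > 0 the lower-tail rejection region contributes negligibly to power, so the one-term inversion is standard.)
δ = d·√n ⇒ n = (δ/d)² = (3.242 / 0.3838)² = 71.32.
Round up to the next whole unit.

n = 72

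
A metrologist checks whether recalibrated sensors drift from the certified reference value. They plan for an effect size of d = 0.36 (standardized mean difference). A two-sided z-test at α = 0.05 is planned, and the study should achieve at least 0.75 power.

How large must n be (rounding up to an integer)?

For power 0.75 need Φ(δ − z_{0.025}) = 0.75, so δ = z_{0.025} + z_{0.25} = 1.960 + 0.674 = 2.634.
(The Φ(−δ − z_{α/2}) term is vanishingly small for δ > 0 and is dropped in the standard sample-size formula.)
δ = d·√n ⇒ n = (δ/d)² = (2.634 / 0.36)² = 53.55.
Round up to the next whole unit.

n = 54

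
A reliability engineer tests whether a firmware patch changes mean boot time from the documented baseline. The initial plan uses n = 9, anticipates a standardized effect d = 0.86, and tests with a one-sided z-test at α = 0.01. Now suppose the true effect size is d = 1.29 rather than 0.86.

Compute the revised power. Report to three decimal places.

Power ≈ 0.939

With d = 1.29: δ = d·√n = 1.29 × √9 = 3.8700. Critical value z_{0.01} = 2.326.
Revised power = Φ(δ − 2.326) = Φ(1.544) = 0.9387.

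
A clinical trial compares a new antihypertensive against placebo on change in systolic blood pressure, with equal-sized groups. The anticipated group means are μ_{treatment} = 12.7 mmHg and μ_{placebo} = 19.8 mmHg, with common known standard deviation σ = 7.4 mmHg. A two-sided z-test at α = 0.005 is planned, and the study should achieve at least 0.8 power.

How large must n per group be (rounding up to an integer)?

n = 29 per group

Standardized effect: d = |μ_{treatment} − μ_{placebo}| / σ = |12.7 − 19.8| / 7.4 = 0.9595
Set Φ(δ − 2.807) = 0.8; then δ − 2.807 = Φ⁻¹(0.8) = 0.842, giving δ = 3.649.
(The Φ(−δ − z_{α/2}) term is vanishingly small for δ > 0 and is dropped in the standard sample-size formula.)
δ = d·√(n/2) ⇒ n = 2(δ/d)² = 2 × (3.649 / 0.9595)² = 28.92.
Round up to the next whole unit.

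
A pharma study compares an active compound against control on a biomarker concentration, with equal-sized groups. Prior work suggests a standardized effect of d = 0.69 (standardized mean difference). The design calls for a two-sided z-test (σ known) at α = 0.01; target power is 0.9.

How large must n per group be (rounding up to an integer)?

n = 63 per group

For power 0.9 need Φ(δ − z_{0.005}) = 0.9, so δ = z_{0.005} + z_{0.10} = 2.576 + 1.282 = 3.857.
(Ignoring the negligible lower-tail rejection probability gives the usual closed-form inversion.)
δ = d·√(n/2) ⇒ n = 2(δ/d)² = 2 × (3.857 / 0.69)² = 62.51.
Round up to the next whole unit.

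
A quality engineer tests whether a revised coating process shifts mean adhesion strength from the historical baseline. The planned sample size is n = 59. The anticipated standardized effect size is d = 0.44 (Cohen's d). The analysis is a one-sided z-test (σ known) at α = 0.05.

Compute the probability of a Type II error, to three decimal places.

Noncentrality parameter: δ = d·√n = 0.44 × √59 = 3.3797
Critical value for a one-sided test at α = 0.05: z_α = 1.645.
Power = Φ(δ − 1.645) = Φ(1.735) = 0.9586.
Type II error: β = 1 − power = 1 − 0.9586 = 0.0414.

β ≈ 0.041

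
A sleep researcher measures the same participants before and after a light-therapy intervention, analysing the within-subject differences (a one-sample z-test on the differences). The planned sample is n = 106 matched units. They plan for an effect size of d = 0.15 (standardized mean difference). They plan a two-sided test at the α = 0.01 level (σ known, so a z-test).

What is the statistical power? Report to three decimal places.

Noncentrality parameter: δ = d·√n = 0.15 × √106 = 1.5443
Critical value for a two-sided test at α = 0.01: z_{α/2} = 2.576.
Power = Φ(δ − 2.576) + Φ(−δ − 2.576) = Φ(-1.031) + Φ(-4.120) = 0.1512 + 0.0000 = 0.1512.

Power ≈ 0.151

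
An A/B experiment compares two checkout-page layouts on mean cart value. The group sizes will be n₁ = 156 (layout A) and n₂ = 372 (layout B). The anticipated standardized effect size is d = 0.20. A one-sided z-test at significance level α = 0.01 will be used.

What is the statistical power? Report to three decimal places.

Noncentrality parameter: λ = d / √(1/n₁ + 1/n₂) = 0.20 / √(1/156 + 1/372) = 2.0968
One-sided α = 0.01 → critical value z_{0.01} = 2.326.
Power = Φ(λ − 2.326) = Φ(-0.230) = 0.4092.

Power ≈ 0.409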